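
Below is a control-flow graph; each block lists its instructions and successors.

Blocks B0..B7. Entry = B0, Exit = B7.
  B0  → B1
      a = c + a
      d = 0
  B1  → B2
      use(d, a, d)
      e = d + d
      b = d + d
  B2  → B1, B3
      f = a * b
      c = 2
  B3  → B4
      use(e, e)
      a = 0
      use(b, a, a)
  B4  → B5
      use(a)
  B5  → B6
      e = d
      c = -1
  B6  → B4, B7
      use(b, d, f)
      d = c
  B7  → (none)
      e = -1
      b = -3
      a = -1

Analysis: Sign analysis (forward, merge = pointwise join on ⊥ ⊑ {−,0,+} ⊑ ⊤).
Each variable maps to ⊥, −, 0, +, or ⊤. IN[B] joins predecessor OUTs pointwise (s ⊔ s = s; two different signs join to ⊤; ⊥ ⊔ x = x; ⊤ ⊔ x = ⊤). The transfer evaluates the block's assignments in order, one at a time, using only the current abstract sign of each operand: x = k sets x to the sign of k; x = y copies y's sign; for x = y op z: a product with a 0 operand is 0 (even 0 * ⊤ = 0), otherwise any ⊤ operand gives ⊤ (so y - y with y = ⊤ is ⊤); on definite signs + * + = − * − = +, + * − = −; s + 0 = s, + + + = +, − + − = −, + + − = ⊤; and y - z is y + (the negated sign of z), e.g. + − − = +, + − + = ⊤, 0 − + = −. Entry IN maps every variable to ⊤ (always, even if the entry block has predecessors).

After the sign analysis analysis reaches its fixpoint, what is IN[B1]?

Answer: {a: ⊤, b: ⊤, c: ⊤, d: 0, e: ⊤, f: ⊤}

Derivation:
Fixpoint table:
  B0: | IN=(all ⊤) | OUT={d:0; rest ⊤}
  B1: | IN={d:0; rest ⊤} | OUT={b:0, d:0, e:0; rest ⊤}
  B2: | IN={b:0, d:0, e:0; rest ⊤} | OUT={b:0, c:+, d:0, e:0, f:0; rest ⊤}
  B3: | IN={b:0, c:+, d:0, e:0, f:0; rest ⊤} | OUT={a:0, b:0, c:+, d:0, e:0, f:0; rest ⊤}
  B4: | IN={a:0, b:0, f:0; rest ⊤} | OUT={a:0, b:0, f:0; rest ⊤}
  B5: | IN={a:0, b:0, f:0; rest ⊤} | OUT={a:0, b:0, c:-, f:0; rest ⊤}
  B6: | IN={a:0, b:0, c:-, f:0; rest ⊤} | OUT={a:0, b:0, c:-, d:-, f:0; rest ⊤}
  B7: | IN={a:0, b:0, c:-, d:-, f:0; rest ⊤} | OUT={a:-, b:-, c:-, d:-, e:-, f:0; rest ⊤}

Merge at B1: IN[B1] = OUT[B0] ⊔ OUT[B2] = {a: ⊤, b: ⊤, c: ⊤, d: 0, e: ⊤, f: ⊤}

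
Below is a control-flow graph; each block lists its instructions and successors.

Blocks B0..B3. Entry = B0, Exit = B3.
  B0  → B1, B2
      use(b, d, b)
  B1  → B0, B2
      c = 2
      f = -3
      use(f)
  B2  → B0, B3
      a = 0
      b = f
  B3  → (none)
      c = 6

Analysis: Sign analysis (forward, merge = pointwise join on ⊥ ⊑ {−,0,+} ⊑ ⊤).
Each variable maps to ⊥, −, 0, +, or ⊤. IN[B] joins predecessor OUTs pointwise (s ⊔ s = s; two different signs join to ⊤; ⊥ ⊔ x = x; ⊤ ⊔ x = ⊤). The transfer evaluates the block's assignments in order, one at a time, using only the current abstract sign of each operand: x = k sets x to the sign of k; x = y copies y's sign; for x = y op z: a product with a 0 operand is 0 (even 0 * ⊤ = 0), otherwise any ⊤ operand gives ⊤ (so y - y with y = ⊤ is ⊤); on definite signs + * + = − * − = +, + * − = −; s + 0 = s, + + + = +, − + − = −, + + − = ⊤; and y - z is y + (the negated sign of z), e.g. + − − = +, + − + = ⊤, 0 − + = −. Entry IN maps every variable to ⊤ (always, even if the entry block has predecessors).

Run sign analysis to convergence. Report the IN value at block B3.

Per-block solution:
  B0: | IN=(all ⊤) | OUT=(all ⊤)
  B1: | IN=(all ⊤) | OUT={c:+, f:-; rest ⊤}
  B2: | IN=(all ⊤) | OUT={a:0; rest ⊤}
  B3: | IN={a:0; rest ⊤} | OUT={a:0, c:+; rest ⊤}

Merge at B3: IN[B3] = OUT[B2] = {a: 0, b: ⊤, c: ⊤, d: ⊤, e: ⊤, f: ⊤}

Answer: {a: 0, b: ⊤, c: ⊤, d: ⊤, e: ⊤, f: ⊤}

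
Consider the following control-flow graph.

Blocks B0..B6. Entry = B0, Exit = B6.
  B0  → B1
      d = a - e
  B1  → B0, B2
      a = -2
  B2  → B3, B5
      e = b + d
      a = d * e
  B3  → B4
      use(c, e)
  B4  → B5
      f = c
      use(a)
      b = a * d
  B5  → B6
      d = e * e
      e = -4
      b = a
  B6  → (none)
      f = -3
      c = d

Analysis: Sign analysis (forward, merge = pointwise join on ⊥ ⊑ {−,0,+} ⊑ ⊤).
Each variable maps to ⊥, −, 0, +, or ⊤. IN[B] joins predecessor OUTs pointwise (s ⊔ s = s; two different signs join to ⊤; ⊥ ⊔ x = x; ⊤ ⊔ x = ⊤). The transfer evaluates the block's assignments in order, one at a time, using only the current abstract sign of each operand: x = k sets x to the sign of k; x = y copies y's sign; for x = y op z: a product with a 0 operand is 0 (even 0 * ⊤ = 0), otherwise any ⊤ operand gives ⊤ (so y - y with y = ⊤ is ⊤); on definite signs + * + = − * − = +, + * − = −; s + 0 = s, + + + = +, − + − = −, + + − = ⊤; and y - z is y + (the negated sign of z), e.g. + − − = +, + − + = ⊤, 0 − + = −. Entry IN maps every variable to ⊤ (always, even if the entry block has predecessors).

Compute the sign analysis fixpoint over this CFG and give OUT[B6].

Per-block solution:
  B0: | IN=(all ⊤) | OUT=(all ⊤)
  B1: | IN=(all ⊤) | OUT={a:-; rest ⊤}
  B2: | IN={a:-; rest ⊤} | OUT=(all ⊤)
  B3: | IN=(all ⊤) | OUT=(all ⊤)
  B4: | IN=(all ⊤) | OUT=(all ⊤)
  B5: | IN=(all ⊤) | OUT={e:-; rest ⊤}
  B6: | IN={e:-; rest ⊤} | OUT={e:-, f:-; rest ⊤}

Merge at B6: IN[B6] = OUT[B5] = {a: ⊤, b: ⊤, c: ⊤, d: ⊤, e: -, f: ⊤}
Applying B6's transfer function to that IN value gives OUT[B6] (row B6 above).

Answer: {a: ⊤, b: ⊤, c: ⊤, d: ⊤, e: -, f: -}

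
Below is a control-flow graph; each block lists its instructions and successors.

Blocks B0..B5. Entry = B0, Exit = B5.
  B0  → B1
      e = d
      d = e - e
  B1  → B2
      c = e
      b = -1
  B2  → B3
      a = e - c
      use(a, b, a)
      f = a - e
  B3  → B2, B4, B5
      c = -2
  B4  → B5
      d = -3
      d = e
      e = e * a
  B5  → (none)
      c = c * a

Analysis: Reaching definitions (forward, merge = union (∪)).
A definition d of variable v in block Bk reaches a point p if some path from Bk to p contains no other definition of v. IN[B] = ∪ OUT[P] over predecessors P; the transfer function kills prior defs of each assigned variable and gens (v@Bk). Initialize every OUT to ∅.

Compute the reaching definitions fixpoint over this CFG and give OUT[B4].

Fixpoint table:
  B0:  IN={}  OUT={d@B0, e@B0}
  B1:  IN={d@B0, e@B0}  OUT={b@B1, c@B1, d@B0, e@B0}
  B2:  IN={a@B2, b@B1, c@B1, c@B3, d@B0, e@B0, f@B2}  OUT={a@B2, b@B1, c@B1, c@B3, d@B0, e@B0, f@B2}
  B3:  IN={a@B2, b@B1, c@B1, c@B3, d@B0, e@B0, f@B2}  OUT={a@B2, b@B1, c@B3, d@B0, e@B0, f@B2}
  B4:  IN={a@B2, b@B1, c@B3, d@B0, e@B0, f@B2}  OUT={a@B2, b@B1, c@B3, d@B4, e@B4, f@B2}
  B5:  IN={a@B2, b@B1, c@B3, d@B0, d@B4, e@B0, e@B4, f@B2}  OUT={a@B2, b@B1, c@B5, d@B0, d@B4, e@B0, e@B4, f@B2}

Merge at B4: IN[B4] = OUT[B3] = {a@B2, b@B1, c@B3, d@B0, e@B0, f@B2}
Applying B4's transfer function to that IN value gives OUT[B4] (row B4 above).

Answer: {a@B2, b@B1, c@B3, d@B4, e@B4, f@B2}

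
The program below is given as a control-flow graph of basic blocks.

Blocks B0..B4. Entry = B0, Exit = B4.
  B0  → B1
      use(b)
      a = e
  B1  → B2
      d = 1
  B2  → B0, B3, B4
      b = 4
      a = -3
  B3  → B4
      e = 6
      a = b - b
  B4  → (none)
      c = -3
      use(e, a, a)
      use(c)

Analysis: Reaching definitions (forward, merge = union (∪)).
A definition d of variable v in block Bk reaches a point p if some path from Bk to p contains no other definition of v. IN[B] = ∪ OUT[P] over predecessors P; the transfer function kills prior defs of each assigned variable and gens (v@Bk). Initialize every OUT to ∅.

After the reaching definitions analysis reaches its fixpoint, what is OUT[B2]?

Answer: {a@B2, b@B2, d@B1}

Working:
Converged values:
  B0:  IN={a@B2, b@B2, d@B1}  OUT={a@B0, b@B2, d@B1}
  B1:  IN={a@B0, b@B2, d@B1}  OUT={a@B0, b@B2, d@B1}
  B2:  IN={a@B0, b@B2, d@B1}  OUT={a@B2, b@B2, d@B1}
  B3:  IN={a@B2, b@B2, d@B1}  OUT={a@B3, b@B2, d@B1, e@B3}
  B4:  IN={a@B2, a@B3, b@B2, d@B1, e@B3}  OUT={a@B2, a@B3, b@B2, c@B4, d@B1, e@B3}

Merge at B2: IN[B2] = OUT[B1] = {a@B0, b@B2, d@B1}
Applying B2's transfer function to that IN value gives OUT[B2] (row B2 above).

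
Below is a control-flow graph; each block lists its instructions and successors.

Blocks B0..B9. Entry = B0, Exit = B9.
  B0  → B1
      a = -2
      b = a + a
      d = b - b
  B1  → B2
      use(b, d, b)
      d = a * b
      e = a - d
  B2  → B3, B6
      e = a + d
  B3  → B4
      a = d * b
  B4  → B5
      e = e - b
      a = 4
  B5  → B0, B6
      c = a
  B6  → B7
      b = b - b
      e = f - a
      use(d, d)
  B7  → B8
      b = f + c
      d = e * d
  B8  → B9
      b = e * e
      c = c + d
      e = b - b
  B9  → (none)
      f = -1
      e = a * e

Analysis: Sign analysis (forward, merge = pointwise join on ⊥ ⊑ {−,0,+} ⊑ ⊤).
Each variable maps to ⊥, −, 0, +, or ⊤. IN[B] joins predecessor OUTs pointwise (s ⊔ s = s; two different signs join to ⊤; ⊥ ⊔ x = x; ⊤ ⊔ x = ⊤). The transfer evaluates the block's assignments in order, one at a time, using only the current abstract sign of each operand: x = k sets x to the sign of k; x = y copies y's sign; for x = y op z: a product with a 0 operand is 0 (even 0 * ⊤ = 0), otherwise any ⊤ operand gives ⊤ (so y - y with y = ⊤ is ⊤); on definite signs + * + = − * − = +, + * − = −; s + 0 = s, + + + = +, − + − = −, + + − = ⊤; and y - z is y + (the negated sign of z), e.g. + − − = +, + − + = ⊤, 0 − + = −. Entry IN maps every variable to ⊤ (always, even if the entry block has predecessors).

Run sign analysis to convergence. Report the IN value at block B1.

Fixpoint table:
  B0: | IN=(all ⊤) | OUT={a:-, b:-; rest ⊤}
  B1: | IN={a:-, b:-; rest ⊤} | OUT={a:-, b:-, d:+, e:-; rest ⊤}
  B2: | IN={a:-, b:-, d:+, e:-; rest ⊤} | OUT={a:-, b:-, d:+; rest ⊤}
  B3: | IN={a:-, b:-, d:+; rest ⊤} | OUT={a:-, b:-, d:+; rest ⊤}
  B4: | IN={a:-, b:-, d:+; rest ⊤} | OUT={a:+, b:-, d:+; rest ⊤}
  B5: | IN={a:+, b:-, d:+; rest ⊤} | OUT={a:+, b:-, c:+, d:+; rest ⊤}
  B6: | IN={b:-, d:+; rest ⊤} | OUT={d:+; rest ⊤}
  B7: | IN={d:+; rest ⊤} | OUT=(all ⊤)
  B8: | IN=(all ⊤) | OUT=(all ⊤)
  B9: | IN=(all ⊤) | OUT={f:-; rest ⊤}

Merge at B1: IN[B1] = OUT[B0] = {a: -, b: -, c: ⊤, d: ⊤, e: ⊤, f: ⊤}

Answer: {a: -, b: -, c: ⊤, d: ⊤, e: ⊤, f: ⊤}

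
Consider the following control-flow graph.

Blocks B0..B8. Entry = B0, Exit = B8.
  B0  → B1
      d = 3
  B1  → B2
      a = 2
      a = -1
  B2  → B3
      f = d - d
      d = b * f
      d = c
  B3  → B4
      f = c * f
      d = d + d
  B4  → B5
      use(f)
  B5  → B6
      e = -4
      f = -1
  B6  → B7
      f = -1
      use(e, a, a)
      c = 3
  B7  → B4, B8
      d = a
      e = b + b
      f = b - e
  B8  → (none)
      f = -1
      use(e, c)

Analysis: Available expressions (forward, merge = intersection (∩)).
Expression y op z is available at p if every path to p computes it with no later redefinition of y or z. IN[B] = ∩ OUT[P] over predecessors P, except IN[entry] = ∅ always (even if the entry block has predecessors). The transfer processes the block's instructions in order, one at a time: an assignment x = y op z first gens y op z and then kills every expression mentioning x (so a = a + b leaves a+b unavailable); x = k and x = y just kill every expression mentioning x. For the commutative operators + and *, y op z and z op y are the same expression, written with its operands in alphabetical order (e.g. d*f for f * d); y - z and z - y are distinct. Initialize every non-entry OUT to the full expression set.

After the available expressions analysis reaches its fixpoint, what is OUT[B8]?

Converged values:
  B0:   IN={}   OUT={}
  B1:   IN={}   OUT={}
  B2:   IN={}   OUT={b*f}
  B3:   IN={b*f}   OUT={}
  B4:   IN={}   OUT={}
  B5:   IN={}   OUT={}
  B6:   IN={}   OUT={}
  B7:   IN={}   OUT={b+b, b-e}
  B8:   IN={b+b, b-e}   OUT={b+b, b-e}

Merge at B8: IN[B8] = OUT[B7] = {b+b, b-e}
Applying B8's transfer function to that IN value gives OUT[B8] (row B8 above).

Answer: {b+b, b-e}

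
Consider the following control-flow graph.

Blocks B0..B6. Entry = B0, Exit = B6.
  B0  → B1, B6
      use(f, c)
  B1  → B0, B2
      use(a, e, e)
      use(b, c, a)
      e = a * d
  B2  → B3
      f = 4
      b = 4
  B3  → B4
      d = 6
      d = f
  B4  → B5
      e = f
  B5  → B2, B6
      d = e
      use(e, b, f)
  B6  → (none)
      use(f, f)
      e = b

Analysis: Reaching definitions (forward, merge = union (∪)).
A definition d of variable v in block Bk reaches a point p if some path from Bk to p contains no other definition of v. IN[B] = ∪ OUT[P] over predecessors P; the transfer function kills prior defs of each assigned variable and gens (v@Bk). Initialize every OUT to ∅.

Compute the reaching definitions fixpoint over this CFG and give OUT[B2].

Per-block solution:
  B0:   IN={e@B1}   OUT={e@B1}
  B1:   IN={e@B1}   OUT={e@B1}
  B2:   IN={b@B2, d@B5, e@B1, e@B4, f@B2}   OUT={b@B2, d@B5, e@B1, e@B4, f@B2}
  B3:   IN={b@B2, d@B5, e@B1, e@B4, f@B2}   OUT={b@B2, d@B3, e@B1, e@B4, f@B2}
  B4:   IN={b@B2, d@B3, e@B1, e@B4, f@B2}   OUT={b@B2, d@B3, e@B4, f@B2}
  B5:   IN={b@B2, d@B3, e@B4, f@B2}   OUT={b@B2, d@B5, e@B4, f@B2}
  B6:   IN={b@B2, d@B5, e@B1, e@B4, f@B2}   OUT={b@B2, d@B5, e@B6, f@B2}

Merge at B2: IN[B2] = OUT[B1] ⊔ OUT[B5] = {b@B2, d@B5, e@B1, e@B4, f@B2}
Applying B2's transfer function to that IN value gives OUT[B2] (row B2 above).

Answer: {b@B2, d@B5, e@B1, e@B4, f@B2}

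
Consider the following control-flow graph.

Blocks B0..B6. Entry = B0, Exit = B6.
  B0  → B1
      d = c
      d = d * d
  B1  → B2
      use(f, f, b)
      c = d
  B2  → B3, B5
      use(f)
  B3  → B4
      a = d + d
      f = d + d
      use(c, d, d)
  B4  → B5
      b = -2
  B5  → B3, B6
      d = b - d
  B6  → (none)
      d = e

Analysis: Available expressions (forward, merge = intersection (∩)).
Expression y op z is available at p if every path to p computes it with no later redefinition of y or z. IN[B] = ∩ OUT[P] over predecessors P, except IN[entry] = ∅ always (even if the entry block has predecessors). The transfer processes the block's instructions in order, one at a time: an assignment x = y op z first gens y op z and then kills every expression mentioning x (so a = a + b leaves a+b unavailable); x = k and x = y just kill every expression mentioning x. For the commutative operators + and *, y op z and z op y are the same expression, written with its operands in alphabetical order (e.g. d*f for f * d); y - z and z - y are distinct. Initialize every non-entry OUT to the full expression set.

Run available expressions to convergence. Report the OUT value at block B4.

Per-block solution:
  B0: | IN={} | OUT={}
  B1: | IN={} | OUT={}
  B2: | IN={} | OUT={}
  B3: | IN={} | OUT={d+d}
  B4: | IN={d+d} | OUT={d+d}
  B5: | IN={} | OUT={}
  B6: | IN={} | OUT={}

Merge at B4: IN[B4] = OUT[B3] = {d+d}
Applying B4's transfer function to that IN value gives OUT[B4] (row B4 above).

Answer: {d+d}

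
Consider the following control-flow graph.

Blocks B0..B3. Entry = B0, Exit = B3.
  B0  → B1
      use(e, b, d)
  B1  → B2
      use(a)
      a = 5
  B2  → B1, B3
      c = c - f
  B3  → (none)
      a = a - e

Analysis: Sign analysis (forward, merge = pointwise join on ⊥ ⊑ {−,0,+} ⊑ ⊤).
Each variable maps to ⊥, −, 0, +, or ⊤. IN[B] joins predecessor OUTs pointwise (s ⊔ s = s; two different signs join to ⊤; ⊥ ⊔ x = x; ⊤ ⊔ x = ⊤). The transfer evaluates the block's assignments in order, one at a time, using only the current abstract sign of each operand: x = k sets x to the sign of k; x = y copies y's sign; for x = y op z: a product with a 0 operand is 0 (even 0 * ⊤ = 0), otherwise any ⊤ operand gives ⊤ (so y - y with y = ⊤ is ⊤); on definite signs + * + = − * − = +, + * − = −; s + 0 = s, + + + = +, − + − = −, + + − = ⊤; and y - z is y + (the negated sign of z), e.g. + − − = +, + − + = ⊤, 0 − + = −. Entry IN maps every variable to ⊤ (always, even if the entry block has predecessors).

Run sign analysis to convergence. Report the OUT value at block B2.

Answer: {a: +, b: ⊤, c: ⊤, d: ⊤, e: ⊤, f: ⊤}

Derivation:
Converged values:
  B0:   IN=(all ⊤)   OUT=(all ⊤)
  B1:   IN=(all ⊤)   OUT={a:+; rest ⊤}
  B2:   IN={a:+; rest ⊤}   OUT={a:+; rest ⊤}
  B3:   IN={a:+; rest ⊤}   OUT=(all ⊤)

Merge at B2: IN[B2] = OUT[B1] = {a: +, b: ⊤, c: ⊤, d: ⊤, e: ⊤, f: ⊤}
Applying B2's transfer function to that IN value gives OUT[B2] (row B2 above).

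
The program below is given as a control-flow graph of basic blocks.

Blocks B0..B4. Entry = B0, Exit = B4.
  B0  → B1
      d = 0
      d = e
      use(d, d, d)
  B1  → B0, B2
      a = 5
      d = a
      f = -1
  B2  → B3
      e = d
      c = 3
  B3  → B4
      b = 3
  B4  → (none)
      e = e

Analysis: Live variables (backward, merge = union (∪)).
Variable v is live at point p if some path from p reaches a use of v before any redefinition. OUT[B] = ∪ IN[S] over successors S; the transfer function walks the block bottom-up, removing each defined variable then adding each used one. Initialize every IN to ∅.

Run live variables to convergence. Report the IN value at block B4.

Answer: {e}

Trace:
Fixpoint table:
  B0:  IN={e}  OUT={e}
  B1:  IN={e}  OUT={d, e}
  B2:  IN={d}  OUT={e}
  B3:  IN={e}  OUT={e}
  B4:  IN={e}  OUT={}

B4 is the boundary node: OUT[B4] = {}
Applying B4's transfer function to that OUT value gives IN[B4] (row B4 above).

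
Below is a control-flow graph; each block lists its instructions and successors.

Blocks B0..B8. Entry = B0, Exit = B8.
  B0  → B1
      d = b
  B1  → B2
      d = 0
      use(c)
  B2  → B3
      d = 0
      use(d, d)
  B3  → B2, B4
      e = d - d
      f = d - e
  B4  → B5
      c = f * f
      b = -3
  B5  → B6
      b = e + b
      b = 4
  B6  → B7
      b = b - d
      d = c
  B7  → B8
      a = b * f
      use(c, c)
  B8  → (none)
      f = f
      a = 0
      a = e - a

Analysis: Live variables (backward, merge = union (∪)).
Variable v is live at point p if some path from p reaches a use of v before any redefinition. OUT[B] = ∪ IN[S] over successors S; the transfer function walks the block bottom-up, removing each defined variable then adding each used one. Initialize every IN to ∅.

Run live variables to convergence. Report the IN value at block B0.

Fixpoint table:
  B0:   IN={b, c}   OUT={c}
  B1:   IN={c}   OUT={}
  B2:   IN={}   OUT={d}
  B3:   IN={d}   OUT={d, e, f}
  B4:   IN={d, e, f}   OUT={b, c, d, e, f}
  B5:   IN={b, c, d, e, f}   OUT={b, c, d, e, f}
  B6:   IN={b, c, d, e, f}   OUT={b, c, e, f}
  B7:   IN={b, c, e, f}   OUT={e, f}
  B8:   IN={e, f}   OUT={}

Merge at B0: OUT[B0] = IN[B1] = {c}
Applying B0's transfer function to that OUT value gives IN[B0] (row B0 above).

Answer: {b, c}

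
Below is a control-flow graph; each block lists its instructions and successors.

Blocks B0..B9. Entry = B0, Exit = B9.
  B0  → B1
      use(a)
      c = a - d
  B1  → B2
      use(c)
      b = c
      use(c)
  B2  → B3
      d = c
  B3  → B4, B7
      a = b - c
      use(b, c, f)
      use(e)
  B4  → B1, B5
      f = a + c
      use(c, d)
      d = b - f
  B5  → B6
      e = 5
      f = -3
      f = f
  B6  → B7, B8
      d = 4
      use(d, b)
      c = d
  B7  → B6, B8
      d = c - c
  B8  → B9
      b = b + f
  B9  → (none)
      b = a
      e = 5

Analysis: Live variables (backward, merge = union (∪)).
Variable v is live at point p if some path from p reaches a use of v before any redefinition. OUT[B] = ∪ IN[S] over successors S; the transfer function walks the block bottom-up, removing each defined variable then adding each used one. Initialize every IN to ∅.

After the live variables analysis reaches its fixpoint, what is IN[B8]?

Answer: {a, b, f}

Derivation:
Per-block solution:
  B0:  IN={a, d, e, f}  OUT={c, e, f}
  B1:  IN={c, e, f}  OUT={b, c, e, f}
  B2:  IN={b, c, e, f}  OUT={b, c, d, e, f}
  B3:  IN={b, c, d, e, f}  OUT={a, b, c, d, e, f}
  B4:  IN={a, b, c, d, e}  OUT={a, b, c, e, f}
  B5:  IN={a, b}  OUT={a, b, f}
  B6:  IN={a, b, f}  OUT={a, b, c, f}
  B7:  IN={a, b, c, f}  OUT={a, b, f}
  B8:  IN={a, b, f}  OUT={a}
  B9:  IN={a}  OUT={}

Merge at B8: OUT[B8] = IN[B9] = {a}
Applying B8's transfer function to that OUT value gives IN[B8] (row B8 above).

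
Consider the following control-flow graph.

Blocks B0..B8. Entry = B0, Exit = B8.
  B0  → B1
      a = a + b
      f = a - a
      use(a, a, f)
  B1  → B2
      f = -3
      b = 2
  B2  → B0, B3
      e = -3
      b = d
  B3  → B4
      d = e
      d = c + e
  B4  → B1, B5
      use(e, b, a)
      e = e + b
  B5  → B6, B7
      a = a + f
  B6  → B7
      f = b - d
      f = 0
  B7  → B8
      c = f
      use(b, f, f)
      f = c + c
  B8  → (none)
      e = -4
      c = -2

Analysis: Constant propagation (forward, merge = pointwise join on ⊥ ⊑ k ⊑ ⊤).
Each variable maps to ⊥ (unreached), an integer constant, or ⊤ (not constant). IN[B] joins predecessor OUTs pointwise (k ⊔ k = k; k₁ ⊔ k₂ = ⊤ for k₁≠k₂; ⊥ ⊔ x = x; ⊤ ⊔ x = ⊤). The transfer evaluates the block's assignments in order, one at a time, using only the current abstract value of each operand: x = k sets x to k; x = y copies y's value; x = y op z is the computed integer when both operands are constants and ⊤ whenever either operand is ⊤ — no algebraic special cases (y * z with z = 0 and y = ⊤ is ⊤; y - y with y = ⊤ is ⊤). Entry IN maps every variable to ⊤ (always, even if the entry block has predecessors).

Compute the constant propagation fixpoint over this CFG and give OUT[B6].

Fixpoint table:
  B0:  IN=(all ⊤)  OUT=(all ⊤)
  B1:  IN=(all ⊤)  OUT={b:2, f:-3; rest ⊤}
  B2:  IN={b:2, f:-3; rest ⊤}  OUT={e:-3, f:-3; rest ⊤}
  B3:  IN={e:-3, f:-3; rest ⊤}  OUT={e:-3, f:-3; rest ⊤}
  B4:  IN={e:-3, f:-3; rest ⊤}  OUT={f:-3; rest ⊤}
  B5:  IN={f:-3; rest ⊤}  OUT={f:-3; rest ⊤}
  B6:  IN={f:-3; rest ⊤}  OUT={f:0; rest ⊤}
  B7:  IN=(all ⊤)  OUT=(all ⊤)
  B8:  IN=(all ⊤)  OUT={c:-2, e:-4; rest ⊤}

Merge at B6: IN[B6] = OUT[B5] = {a: ⊤, b: ⊤, c: ⊤, d: ⊤, e: ⊤, f: -3}
Applying B6's transfer function to that IN value gives OUT[B6] (row B6 above).

Answer: {a: ⊤, b: ⊤, c: ⊤, d: ⊤, e: ⊤, f: 0}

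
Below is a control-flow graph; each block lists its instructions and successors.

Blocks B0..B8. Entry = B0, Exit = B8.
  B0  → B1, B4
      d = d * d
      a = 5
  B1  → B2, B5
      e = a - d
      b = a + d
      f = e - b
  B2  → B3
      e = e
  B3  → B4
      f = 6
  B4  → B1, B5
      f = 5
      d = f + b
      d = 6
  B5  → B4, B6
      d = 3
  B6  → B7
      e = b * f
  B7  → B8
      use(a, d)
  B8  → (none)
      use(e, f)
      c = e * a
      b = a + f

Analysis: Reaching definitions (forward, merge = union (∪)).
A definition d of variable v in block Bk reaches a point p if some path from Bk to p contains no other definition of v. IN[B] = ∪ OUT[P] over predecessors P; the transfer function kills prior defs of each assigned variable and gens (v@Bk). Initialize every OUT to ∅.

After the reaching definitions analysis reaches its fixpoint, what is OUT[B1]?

Converged values:
  B0:   IN={}   OUT={a@B0, d@B0}
  B1:   IN={a@B0, b@B1, d@B0, d@B4, e@B1, e@B2, f@B4}   OUT={a@B0, b@B1, d@B0, d@B4, e@B1, f@B1}
  B2:   IN={a@B0, b@B1, d@B0, d@B4, e@B1, f@B1}   OUT={a@B0, b@B1, d@B0, d@B4, e@B2, f@B1}
  B3:   IN={a@B0, b@B1, d@B0, d@B4, e@B2, f@B1}   OUT={a@B0, b@B1, d@B0, d@B4, e@B2, f@B3}
  B4:   IN={a@B0, b@B1, d@B0, d@B4, d@B5, e@B1, e@B2, f@B1, f@B3, f@B4}   OUT={a@B0, b@B1, d@B4, e@B1, e@B2, f@B4}
  B5:   IN={a@B0, b@B1, d@B0, d@B4, e@B1, e@B2, f@B1, f@B4}   OUT={a@B0, b@B1, d@B5, e@B1, e@B2, f@B1, f@B4}
  B6:   IN={a@B0, b@B1, d@B5, e@B1, e@B2, f@B1, f@B4}   OUT={a@B0, b@B1, d@B5, e@B6, f@B1, f@B4}
  B7:   IN={a@B0, b@B1, d@B5, e@B6, f@B1, f@B4}   OUT={a@B0, b@B1, d@B5, e@B6, f@B1, f@B4}
  B8:   IN={a@B0, b@B1, d@B5, e@B6, f@B1, f@B4}   OUT={a@B0, b@B8, c@B8, d@B5, e@B6, f@B1, f@B4}

Merge at B1: IN[B1] = OUT[B0] ⊔ OUT[B4] = {a@B0, b@B1, d@B0, d@B4, e@B1, e@B2, f@B4}
Applying B1's transfer function to that IN value gives OUT[B1] (row B1 above).

Answer: {a@B0, b@B1, d@B0, d@B4, e@B1, f@B1}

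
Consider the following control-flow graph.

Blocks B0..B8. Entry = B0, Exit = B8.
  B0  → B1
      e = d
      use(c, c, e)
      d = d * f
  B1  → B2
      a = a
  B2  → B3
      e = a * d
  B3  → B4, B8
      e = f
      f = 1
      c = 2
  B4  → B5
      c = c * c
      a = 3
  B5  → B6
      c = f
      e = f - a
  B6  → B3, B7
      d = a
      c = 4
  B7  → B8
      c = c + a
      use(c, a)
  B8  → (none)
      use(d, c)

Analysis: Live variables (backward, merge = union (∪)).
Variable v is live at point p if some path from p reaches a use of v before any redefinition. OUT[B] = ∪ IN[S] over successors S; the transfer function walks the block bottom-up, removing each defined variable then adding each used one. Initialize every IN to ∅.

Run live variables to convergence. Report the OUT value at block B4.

Converged values:
  B0: | IN={a, c, d, f} | OUT={a, d, f}
  B1: | IN={a, d, f} | OUT={a, d, f}
  B2: | IN={a, d, f} | OUT={d, f}
  B3: | IN={d, f} | OUT={c, d, f}
  B4: | IN={c, f} | OUT={a, f}
  B5: | IN={a, f} | OUT={a, f}
  B6: | IN={a, f} | OUT={a, c, d, f}
  B7: | IN={a, c, d} | OUT={c, d}
  B8: | IN={c, d} | OUT={}

Merge at B4: OUT[B4] = IN[B5] = {a, f}

Answer: {a, f}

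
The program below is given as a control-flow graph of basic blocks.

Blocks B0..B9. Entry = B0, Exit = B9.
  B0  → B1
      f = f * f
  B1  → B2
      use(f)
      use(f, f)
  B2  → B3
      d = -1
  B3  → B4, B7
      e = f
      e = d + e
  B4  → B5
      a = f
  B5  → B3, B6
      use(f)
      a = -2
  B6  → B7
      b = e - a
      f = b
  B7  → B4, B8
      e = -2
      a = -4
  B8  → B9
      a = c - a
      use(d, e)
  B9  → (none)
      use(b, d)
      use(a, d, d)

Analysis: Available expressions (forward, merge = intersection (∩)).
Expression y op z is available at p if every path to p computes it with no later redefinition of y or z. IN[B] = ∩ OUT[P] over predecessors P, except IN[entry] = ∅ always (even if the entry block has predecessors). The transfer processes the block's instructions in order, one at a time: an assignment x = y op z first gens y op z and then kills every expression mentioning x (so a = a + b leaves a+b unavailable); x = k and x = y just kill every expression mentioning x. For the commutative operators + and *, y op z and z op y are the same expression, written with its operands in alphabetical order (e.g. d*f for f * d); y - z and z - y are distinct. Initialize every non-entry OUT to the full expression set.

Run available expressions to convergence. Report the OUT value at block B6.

Answer: {e-a}

Working:
Converged values:
  B0:   IN={}   OUT={}
  B1:   IN={}   OUT={}
  B2:   IN={}   OUT={}
  B3:   IN={}   OUT={}
  B4:   IN={}   OUT={}
  B5:   IN={}   OUT={}
  B6:   IN={}   OUT={e-a}
  B7:   IN={}   OUT={}
  B8:   IN={}   OUT={}
  B9:   IN={}   OUT={}

Merge at B6: IN[B6] = OUT[B5] = {}
Applying B6's transfer function to that IN value gives OUT[B6] (row B6 above).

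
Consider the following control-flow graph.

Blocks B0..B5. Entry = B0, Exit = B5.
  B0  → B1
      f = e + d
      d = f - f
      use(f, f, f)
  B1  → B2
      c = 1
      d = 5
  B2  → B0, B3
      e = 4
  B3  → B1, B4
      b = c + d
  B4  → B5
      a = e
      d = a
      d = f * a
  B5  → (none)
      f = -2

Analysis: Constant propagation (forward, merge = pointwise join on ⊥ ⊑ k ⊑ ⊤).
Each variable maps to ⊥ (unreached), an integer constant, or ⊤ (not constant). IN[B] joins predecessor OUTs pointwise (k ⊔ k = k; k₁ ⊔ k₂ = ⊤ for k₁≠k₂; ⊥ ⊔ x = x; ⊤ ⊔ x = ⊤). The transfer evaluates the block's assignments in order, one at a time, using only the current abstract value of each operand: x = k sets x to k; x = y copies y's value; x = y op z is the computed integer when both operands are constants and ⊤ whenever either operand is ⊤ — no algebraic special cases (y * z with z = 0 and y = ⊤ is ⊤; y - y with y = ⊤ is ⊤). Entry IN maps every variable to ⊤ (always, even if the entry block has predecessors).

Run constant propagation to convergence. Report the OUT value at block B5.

Answer: {a: 4, b: 6, c: 1, d: ⊤, e: 4, f: -2}

Trace:
Per-block solution:
  B0:   IN=(all ⊤)   OUT=(all ⊤)
  B1:   IN=(all ⊤)   OUT={c:1, d:5; rest ⊤}
  B2:   IN={c:1, d:5; rest ⊤}   OUT={c:1, d:5, e:4; rest ⊤}
  B3:   IN={c:1, d:5, e:4; rest ⊤}   OUT={b:6, c:1, d:5, e:4; rest ⊤}
  B4:   IN={b:6, c:1, d:5, e:4; rest ⊤}   OUT={a:4, b:6, c:1, e:4; rest ⊤}
  B5:   IN={a:4, b:6, c:1, e:4; rest ⊤}   OUT={a:4, b:6, c:1, e:4, f:-2; rest ⊤}

Merge at B5: IN[B5] = OUT[B4] = {a: 4, b: 6, c: 1, d: ⊤, e: 4, f: ⊤}
Applying B5's transfer function to that IN value gives OUT[B5] (row B5 above).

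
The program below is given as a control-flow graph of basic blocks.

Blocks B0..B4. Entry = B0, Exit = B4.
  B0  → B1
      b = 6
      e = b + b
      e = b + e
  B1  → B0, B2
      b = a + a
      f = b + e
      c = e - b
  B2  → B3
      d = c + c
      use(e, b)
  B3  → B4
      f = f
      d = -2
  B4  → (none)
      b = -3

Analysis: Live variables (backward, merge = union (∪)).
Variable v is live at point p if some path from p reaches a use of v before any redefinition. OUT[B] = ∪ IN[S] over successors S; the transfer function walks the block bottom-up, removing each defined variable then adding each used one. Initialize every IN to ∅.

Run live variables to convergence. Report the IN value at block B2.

Answer: {b, c, e, f}

Derivation:
Converged values:
  B0:  IN={a}  OUT={a, e}
  B1:  IN={a, e}  OUT={a, b, c, e, f}
  B2:  IN={b, c, e, f}  OUT={f}
  B3:  IN={f}  OUT={}
  B4:  IN={}  OUT={}

Merge at B2: OUT[B2] = IN[B3] = {f}
Applying B2's transfer function to that OUT value gives IN[B2] (row B2 above).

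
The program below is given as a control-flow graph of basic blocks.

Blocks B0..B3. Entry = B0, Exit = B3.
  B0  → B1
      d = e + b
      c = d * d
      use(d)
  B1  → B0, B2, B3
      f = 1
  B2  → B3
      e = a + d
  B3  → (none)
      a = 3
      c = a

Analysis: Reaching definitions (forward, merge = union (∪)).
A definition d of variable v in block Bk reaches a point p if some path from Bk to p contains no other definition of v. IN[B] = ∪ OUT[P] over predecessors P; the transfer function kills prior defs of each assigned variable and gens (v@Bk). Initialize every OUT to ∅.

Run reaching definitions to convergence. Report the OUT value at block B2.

Fixpoint table:
  B0: | IN={c@B0, d@B0, f@B1} | OUT={c@B0, d@B0, f@B1}
  B1: | IN={c@B0, d@B0, f@B1} | OUT={c@B0, d@B0, f@B1}
  B2: | IN={c@B0, d@B0, f@B1} | OUT={c@B0, d@B0, e@B2, f@B1}
  B3: | IN={c@B0, d@B0, e@B2, f@B1} | OUT={a@B3, c@B3, d@B0, e@B2, f@B1}

Merge at B2: IN[B2] = OUT[B1] = {c@B0, d@B0, f@B1}
Applying B2's transfer function to that IN value gives OUT[B2] (row B2 above).

Answer: {c@B0, d@B0, e@B2, f@B1}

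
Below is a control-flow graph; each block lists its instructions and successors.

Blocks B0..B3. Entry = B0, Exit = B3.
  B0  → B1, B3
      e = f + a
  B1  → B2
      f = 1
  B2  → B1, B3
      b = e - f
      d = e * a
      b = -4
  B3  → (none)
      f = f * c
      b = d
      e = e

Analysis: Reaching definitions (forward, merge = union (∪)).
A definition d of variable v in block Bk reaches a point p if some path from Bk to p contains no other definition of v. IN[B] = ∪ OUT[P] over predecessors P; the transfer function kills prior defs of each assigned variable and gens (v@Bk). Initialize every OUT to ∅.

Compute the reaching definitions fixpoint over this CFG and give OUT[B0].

Fixpoint table:
  B0:   IN={}   OUT={e@B0}
  B1:   IN={b@B2, d@B2, e@B0, f@B1}   OUT={b@B2, d@B2, e@B0, f@B1}
  B2:   IN={b@B2, d@B2, e@B0, f@B1}   OUT={b@B2, d@B2, e@B0, f@B1}
  B3:   IN={b@B2, d@B2, e@B0, f@B1}   OUT={b@B3, d@B2, e@B3, f@B3}

B0 is the boundary node: IN[B0] = {}
Applying B0's transfer function to that IN value gives OUT[B0] (row B0 above).

Answer: {e@B0}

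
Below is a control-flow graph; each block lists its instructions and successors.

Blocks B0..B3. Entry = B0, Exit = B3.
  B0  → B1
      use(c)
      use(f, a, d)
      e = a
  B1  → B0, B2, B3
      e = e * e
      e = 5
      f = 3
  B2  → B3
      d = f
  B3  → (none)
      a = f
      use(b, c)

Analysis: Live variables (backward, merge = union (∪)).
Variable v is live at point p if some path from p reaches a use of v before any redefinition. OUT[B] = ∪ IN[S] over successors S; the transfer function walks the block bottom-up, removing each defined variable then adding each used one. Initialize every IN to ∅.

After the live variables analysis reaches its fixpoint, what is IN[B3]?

Answer: {b, c, f}

Derivation:
Converged values:
  B0: | IN={a, b, c, d, f} | OUT={a, b, c, d, e}
  B1: | IN={a, b, c, d, e} | OUT={a, b, c, d, f}
  B2: | IN={b, c, f} | OUT={b, c, f}
  B3: | IN={b, c, f} | OUT={}

B3 is the boundary node: OUT[B3] = {}
Applying B3's transfer function to that OUT value gives IN[B3] (row B3 above).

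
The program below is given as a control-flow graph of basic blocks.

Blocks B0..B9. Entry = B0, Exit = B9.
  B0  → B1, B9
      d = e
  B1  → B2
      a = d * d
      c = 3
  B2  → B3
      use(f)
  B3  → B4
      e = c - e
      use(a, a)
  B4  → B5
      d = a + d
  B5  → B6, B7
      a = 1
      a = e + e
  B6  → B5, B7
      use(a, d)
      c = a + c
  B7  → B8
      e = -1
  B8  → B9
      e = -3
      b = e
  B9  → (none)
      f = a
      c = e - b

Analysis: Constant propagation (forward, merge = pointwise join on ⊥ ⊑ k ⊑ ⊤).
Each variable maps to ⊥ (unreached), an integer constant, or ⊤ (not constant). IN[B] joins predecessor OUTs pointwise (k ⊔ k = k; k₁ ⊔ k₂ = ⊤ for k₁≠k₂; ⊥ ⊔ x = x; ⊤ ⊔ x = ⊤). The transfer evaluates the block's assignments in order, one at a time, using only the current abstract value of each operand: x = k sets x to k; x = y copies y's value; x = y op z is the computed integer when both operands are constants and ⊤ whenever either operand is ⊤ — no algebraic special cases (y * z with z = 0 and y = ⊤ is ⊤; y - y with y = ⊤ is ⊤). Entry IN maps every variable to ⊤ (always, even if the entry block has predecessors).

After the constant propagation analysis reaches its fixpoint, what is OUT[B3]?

Answer: {a: ⊤, b: ⊤, c: 3, d: ⊤, e: ⊤, f: ⊤}

Trace:
Fixpoint table:
  B0:   IN=(all ⊤)   OUT=(all ⊤)
  B1:   IN=(all ⊤)   OUT={c:3; rest ⊤}
  B2:   IN={c:3; rest ⊤}   OUT={c:3; rest ⊤}
  B3:   IN={c:3; rest ⊤}   OUT={c:3; rest ⊤}
  B4:   IN={c:3; rest ⊤}   OUT={c:3; rest ⊤}
  B5:   IN=(all ⊤)   OUT=(all ⊤)
  B6:   IN=(all ⊤)   OUT=(all ⊤)
  B7:   IN=(all ⊤)   OUT={e:-1; rest ⊤}
  B8:   IN={e:-1; rest ⊤}   OUT={b:-3, e:-3; rest ⊤}
  B9:   IN=(all ⊤)   OUT=(all ⊤)

Merge at B3: IN[B3] = OUT[B2] = {a: ⊤, b: ⊤, c: 3, d: ⊤, e: ⊤, f: ⊤}
Applying B3's transfer function to that IN value gives OUT[B3] (row B3 above).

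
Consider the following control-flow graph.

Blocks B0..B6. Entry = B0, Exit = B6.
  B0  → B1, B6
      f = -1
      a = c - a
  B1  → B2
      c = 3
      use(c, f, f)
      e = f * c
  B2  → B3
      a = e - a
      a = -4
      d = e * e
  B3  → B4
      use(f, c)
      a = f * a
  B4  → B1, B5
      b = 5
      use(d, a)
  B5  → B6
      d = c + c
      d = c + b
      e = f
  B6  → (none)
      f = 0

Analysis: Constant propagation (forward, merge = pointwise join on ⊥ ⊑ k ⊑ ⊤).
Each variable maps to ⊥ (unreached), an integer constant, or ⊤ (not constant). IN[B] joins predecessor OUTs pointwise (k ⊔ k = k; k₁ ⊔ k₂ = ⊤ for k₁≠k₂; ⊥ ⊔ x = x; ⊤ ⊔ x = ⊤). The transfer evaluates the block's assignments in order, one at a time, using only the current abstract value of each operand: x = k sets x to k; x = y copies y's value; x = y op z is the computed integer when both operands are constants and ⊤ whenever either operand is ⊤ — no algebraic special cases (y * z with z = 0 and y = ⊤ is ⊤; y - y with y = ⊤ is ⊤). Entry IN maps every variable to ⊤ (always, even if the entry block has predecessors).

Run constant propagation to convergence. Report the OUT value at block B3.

Answer: {a: 4, b: ⊤, c: 3, d: 9, e: -3, f: -1}

Working:
Per-block solution:
  B0:   IN=(all ⊤)   OUT={f:-1; rest ⊤}
  B1:   IN={f:-1; rest ⊤}   OUT={c:3, e:-3, f:-1; rest ⊤}
  B2:   IN={c:3, e:-3, f:-1; rest ⊤}   OUT={a:-4, c:3, d:9, e:-3, f:-1; rest ⊤}
  B3:   IN={a:-4, c:3, d:9, e:-3, f:-1; rest ⊤}   OUT={a:4, c:3, d:9, e:-3, f:-1; rest ⊤}
  B4:   IN={a:4, c:3, d:9, e:-3, f:-1; rest ⊤}   OUT={a:4, b:5, c:3, d:9, e:-3, f:-1; rest ⊤}
  B5:   IN={a:4, b:5, c:3, d:9, e:-3, f:-1; rest ⊤}   OUT={a:4, b:5, c:3, d:8, e:-1, f:-1; rest ⊤}
  B6:   IN={f:-1; rest ⊤}   OUT={f:0; rest ⊤}

Merge at B3: IN[B3] = OUT[B2] = {a: -4, b: ⊤, c: 3, d: 9, e: -3, f: -1}
Applying B3's transfer function to that IN value gives OUT[B3] (row B3 above).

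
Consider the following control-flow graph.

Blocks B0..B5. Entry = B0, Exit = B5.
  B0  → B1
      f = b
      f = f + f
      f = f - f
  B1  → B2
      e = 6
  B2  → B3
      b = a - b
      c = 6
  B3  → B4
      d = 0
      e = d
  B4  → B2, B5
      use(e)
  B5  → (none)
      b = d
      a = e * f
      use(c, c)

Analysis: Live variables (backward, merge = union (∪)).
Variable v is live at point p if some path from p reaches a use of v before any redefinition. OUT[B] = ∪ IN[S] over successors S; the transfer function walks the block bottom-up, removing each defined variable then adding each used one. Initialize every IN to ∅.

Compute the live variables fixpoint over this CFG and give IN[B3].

Answer: {a, b, c, f}

Trace:
Per-block solution:
  B0:   IN={a, b}   OUT={a, b, f}
  B1:   IN={a, b, f}   OUT={a, b, f}
  B2:   IN={a, b, f}   OUT={a, b, c, f}
  B3:   IN={a, b, c, f}   OUT={a, b, c, d, e, f}
  B4:   IN={a, b, c, d, e, f}   OUT={a, b, c, d, e, f}
  B5:   IN={c, d, e, f}   OUT={}

Merge at B3: OUT[B3] = IN[B4] = {a, b, c, d, e, f}
Applying B3's transfer function to that OUT value gives IN[B3] (row B3 above).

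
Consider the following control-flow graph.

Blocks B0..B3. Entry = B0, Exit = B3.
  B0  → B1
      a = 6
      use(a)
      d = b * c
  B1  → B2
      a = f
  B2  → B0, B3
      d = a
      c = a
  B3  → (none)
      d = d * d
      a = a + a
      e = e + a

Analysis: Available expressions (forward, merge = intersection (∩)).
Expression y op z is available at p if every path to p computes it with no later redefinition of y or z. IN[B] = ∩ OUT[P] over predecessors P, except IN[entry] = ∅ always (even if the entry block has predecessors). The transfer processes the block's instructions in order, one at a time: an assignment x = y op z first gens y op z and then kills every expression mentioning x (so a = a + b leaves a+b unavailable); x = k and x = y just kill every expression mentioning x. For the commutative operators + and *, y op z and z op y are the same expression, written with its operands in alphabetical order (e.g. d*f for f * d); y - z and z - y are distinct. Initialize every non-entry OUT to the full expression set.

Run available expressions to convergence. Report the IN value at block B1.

Answer: {b*c}

Derivation:
Fixpoint table:
  B0:  IN={}  OUT={b*c}
  B1:  IN={b*c}  OUT={b*c}
  B2:  IN={b*c}  OUT={}
  B3:  IN={}  OUT={}

Merge at B1: IN[B1] = OUT[B0] = {b*c}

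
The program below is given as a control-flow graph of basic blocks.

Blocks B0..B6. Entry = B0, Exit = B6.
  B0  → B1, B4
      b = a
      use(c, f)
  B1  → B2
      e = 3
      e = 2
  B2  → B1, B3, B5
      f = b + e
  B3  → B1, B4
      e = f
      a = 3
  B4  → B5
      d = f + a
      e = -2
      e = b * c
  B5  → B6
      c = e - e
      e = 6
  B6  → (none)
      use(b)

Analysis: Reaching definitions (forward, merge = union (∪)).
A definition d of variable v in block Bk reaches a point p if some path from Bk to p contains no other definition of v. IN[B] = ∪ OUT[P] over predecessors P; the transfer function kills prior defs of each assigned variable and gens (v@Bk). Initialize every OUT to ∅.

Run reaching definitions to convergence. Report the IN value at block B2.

Fixpoint table:
  B0: | IN={} | OUT={b@B0}
  B1: | IN={a@B3, b@B0, e@B1, e@B3, f@B2} | OUT={a@B3, b@B0, e@B1, f@B2}
  B2: | IN={a@B3, b@B0, e@B1, f@B2} | OUT={a@B3, b@B0, e@B1, f@B2}
  B3: | IN={a@B3, b@B0, e@B1, f@B2} | OUT={a@B3, b@B0, e@B3, f@B2}
  B4: | IN={a@B3, b@B0, e@B3, f@B2} | OUT={a@B3, b@B0, d@B4, e@B4, f@B2}
  B5: | IN={a@B3, b@B0, d@B4, e@B1, e@B4, f@B2} | OUT={a@B3, b@B0, c@B5, d@B4, e@B5, f@B2}
  B6: | IN={a@B3, b@B0, c@B5, d@B4, e@B5, f@B2} | OUT={a@B3, b@B0, c@B5, d@B4, e@B5, f@B2}

Merge at B2: IN[B2] = OUT[B1] = {a@B3, b@B0, e@B1, f@B2}

Answer: {a@B3, b@B0, e@B1, f@B2}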